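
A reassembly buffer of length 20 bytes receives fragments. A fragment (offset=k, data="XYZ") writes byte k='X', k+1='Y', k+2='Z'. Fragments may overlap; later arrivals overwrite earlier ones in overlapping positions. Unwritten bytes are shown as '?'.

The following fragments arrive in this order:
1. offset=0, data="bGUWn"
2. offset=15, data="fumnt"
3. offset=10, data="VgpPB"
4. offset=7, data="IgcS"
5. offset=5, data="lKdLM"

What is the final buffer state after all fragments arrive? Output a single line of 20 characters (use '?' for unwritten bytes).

Answer: bGUWnlKdLMSgpPBfumnt

Derivation:
Fragment 1: offset=0 data="bGUWn" -> buffer=bGUWn???????????????
Fragment 2: offset=15 data="fumnt" -> buffer=bGUWn??????????fumnt
Fragment 3: offset=10 data="VgpPB" -> buffer=bGUWn?????VgpPBfumnt
Fragment 4: offset=7 data="IgcS" -> buffer=bGUWn??IgcSgpPBfumnt
Fragment 5: offset=5 data="lKdLM" -> buffer=bGUWnlKdLMSgpPBfumnt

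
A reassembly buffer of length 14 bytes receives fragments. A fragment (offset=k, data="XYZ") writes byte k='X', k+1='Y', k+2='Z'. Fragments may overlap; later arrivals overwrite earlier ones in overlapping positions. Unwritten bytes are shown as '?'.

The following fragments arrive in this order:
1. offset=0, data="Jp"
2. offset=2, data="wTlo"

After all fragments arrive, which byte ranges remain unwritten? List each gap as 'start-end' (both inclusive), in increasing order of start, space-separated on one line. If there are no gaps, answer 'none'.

Fragment 1: offset=0 len=2
Fragment 2: offset=2 len=4
Gaps: 6-13

Answer: 6-13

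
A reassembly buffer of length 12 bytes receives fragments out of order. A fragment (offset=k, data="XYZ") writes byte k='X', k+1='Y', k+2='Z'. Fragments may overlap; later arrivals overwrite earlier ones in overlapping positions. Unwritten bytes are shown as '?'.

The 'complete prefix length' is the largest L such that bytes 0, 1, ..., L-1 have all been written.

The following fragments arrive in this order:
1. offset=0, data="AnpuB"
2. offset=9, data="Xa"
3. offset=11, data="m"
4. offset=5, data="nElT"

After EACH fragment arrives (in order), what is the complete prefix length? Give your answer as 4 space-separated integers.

Fragment 1: offset=0 data="AnpuB" -> buffer=AnpuB??????? -> prefix_len=5
Fragment 2: offset=9 data="Xa" -> buffer=AnpuB????Xa? -> prefix_len=5
Fragment 3: offset=11 data="m" -> buffer=AnpuB????Xam -> prefix_len=5
Fragment 4: offset=5 data="nElT" -> buffer=AnpuBnElTXam -> prefix_len=12

Answer: 5 5 5 12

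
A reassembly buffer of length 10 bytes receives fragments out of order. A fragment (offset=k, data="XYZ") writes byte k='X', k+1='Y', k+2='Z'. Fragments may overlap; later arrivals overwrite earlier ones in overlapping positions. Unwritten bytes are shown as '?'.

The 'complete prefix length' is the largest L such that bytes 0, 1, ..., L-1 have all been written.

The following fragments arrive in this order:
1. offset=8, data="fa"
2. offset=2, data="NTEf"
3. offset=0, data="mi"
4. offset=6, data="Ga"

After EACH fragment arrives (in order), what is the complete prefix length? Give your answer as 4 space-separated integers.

Fragment 1: offset=8 data="fa" -> buffer=????????fa -> prefix_len=0
Fragment 2: offset=2 data="NTEf" -> buffer=??NTEf??fa -> prefix_len=0
Fragment 3: offset=0 data="mi" -> buffer=miNTEf??fa -> prefix_len=6
Fragment 4: offset=6 data="Ga" -> buffer=miNTEfGafa -> prefix_len=10

Answer: 0 0 6 10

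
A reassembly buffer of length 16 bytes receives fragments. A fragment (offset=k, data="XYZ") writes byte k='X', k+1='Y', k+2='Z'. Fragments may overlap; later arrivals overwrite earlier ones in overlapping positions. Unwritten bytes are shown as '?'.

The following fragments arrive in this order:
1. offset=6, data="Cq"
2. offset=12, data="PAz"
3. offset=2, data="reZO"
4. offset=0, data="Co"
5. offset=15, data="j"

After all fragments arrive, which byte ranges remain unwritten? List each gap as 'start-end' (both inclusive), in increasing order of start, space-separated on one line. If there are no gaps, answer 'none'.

Fragment 1: offset=6 len=2
Fragment 2: offset=12 len=3
Fragment 3: offset=2 len=4
Fragment 4: offset=0 len=2
Fragment 5: offset=15 len=1
Gaps: 8-11

Answer: 8-11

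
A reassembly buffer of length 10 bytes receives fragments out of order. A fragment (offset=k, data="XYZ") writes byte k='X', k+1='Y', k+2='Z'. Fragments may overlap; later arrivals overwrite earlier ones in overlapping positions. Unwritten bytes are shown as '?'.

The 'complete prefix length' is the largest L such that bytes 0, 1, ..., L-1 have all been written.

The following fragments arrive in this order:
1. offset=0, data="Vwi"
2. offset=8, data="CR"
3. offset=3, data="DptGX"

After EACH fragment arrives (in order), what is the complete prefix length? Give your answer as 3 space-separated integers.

Answer: 3 3 10

Derivation:
Fragment 1: offset=0 data="Vwi" -> buffer=Vwi??????? -> prefix_len=3
Fragment 2: offset=8 data="CR" -> buffer=Vwi?????CR -> prefix_len=3
Fragment 3: offset=3 data="DptGX" -> buffer=VwiDptGXCR -> prefix_len=10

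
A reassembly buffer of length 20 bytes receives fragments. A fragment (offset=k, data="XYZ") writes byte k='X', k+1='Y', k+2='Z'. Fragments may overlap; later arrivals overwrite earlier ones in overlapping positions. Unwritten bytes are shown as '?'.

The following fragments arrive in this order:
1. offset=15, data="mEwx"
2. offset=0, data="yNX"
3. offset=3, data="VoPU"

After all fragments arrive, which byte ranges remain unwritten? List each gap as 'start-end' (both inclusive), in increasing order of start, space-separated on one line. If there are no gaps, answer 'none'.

Fragment 1: offset=15 len=4
Fragment 2: offset=0 len=3
Fragment 3: offset=3 len=4
Gaps: 7-14 19-19

Answer: 7-14 19-19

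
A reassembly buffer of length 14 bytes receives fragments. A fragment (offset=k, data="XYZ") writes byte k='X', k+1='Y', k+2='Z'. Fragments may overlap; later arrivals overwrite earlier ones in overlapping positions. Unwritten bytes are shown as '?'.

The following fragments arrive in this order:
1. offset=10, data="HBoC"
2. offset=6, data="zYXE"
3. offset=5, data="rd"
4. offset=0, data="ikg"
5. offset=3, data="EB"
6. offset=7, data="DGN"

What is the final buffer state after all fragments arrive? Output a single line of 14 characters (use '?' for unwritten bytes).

Fragment 1: offset=10 data="HBoC" -> buffer=??????????HBoC
Fragment 2: offset=6 data="zYXE" -> buffer=??????zYXEHBoC
Fragment 3: offset=5 data="rd" -> buffer=?????rdYXEHBoC
Fragment 4: offset=0 data="ikg" -> buffer=ikg??rdYXEHBoC
Fragment 5: offset=3 data="EB" -> buffer=ikgEBrdYXEHBoC
Fragment 6: offset=7 data="DGN" -> buffer=ikgEBrdDGNHBoC

Answer: ikgEBrdDGNHBoC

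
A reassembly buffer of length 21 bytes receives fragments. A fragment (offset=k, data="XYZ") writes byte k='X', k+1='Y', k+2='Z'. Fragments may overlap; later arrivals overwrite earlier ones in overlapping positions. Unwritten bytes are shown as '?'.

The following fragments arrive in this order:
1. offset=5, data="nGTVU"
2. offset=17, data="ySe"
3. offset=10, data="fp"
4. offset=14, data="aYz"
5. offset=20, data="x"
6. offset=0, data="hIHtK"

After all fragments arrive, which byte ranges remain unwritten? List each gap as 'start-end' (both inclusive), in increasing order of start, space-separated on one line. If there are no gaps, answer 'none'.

Answer: 12-13

Derivation:
Fragment 1: offset=5 len=5
Fragment 2: offset=17 len=3
Fragment 3: offset=10 len=2
Fragment 4: offset=14 len=3
Fragment 5: offset=20 len=1
Fragment 6: offset=0 len=5
Gaps: 12-13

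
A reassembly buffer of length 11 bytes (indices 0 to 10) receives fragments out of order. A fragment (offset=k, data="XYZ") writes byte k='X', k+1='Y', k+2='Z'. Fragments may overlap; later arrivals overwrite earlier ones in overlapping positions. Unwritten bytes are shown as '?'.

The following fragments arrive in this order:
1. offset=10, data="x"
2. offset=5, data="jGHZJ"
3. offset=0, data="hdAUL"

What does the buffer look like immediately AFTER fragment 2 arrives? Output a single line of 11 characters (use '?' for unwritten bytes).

Answer: ?????jGHZJx

Derivation:
Fragment 1: offset=10 data="x" -> buffer=??????????x
Fragment 2: offset=5 data="jGHZJ" -> buffer=?????jGHZJx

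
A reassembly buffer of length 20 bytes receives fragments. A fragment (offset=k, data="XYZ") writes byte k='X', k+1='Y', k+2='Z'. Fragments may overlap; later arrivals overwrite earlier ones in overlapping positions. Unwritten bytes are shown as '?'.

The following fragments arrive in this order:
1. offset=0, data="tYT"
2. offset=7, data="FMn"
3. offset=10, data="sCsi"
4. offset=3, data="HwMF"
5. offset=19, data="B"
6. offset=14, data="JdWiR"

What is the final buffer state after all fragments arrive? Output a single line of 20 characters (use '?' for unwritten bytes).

Answer: tYTHwMFFMnsCsiJdWiRB

Derivation:
Fragment 1: offset=0 data="tYT" -> buffer=tYT?????????????????
Fragment 2: offset=7 data="FMn" -> buffer=tYT????FMn??????????
Fragment 3: offset=10 data="sCsi" -> buffer=tYT????FMnsCsi??????
Fragment 4: offset=3 data="HwMF" -> buffer=tYTHwMFFMnsCsi??????
Fragment 5: offset=19 data="B" -> buffer=tYTHwMFFMnsCsi?????B
Fragment 6: offset=14 data="JdWiR" -> buffer=tYTHwMFFMnsCsiJdWiRB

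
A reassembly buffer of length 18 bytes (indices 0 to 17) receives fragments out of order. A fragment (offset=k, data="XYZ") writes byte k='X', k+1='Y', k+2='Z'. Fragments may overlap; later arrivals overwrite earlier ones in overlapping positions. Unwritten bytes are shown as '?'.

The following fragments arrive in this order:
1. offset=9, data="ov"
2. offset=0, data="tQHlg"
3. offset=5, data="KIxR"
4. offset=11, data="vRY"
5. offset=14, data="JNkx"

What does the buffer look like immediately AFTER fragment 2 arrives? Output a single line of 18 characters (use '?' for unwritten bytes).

Fragment 1: offset=9 data="ov" -> buffer=?????????ov???????
Fragment 2: offset=0 data="tQHlg" -> buffer=tQHlg????ov???????

Answer: tQHlg????ov???????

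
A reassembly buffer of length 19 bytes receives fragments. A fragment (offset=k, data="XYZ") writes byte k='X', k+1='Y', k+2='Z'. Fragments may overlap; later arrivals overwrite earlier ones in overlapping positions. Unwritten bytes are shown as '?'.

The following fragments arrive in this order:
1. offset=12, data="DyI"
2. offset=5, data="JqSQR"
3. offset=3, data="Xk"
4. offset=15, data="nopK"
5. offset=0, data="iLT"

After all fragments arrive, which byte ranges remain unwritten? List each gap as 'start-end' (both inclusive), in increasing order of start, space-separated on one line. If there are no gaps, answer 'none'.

Answer: 10-11

Derivation:
Fragment 1: offset=12 len=3
Fragment 2: offset=5 len=5
Fragment 3: offset=3 len=2
Fragment 4: offset=15 len=4
Fragment 5: offset=0 len=3
Gaps: 10-11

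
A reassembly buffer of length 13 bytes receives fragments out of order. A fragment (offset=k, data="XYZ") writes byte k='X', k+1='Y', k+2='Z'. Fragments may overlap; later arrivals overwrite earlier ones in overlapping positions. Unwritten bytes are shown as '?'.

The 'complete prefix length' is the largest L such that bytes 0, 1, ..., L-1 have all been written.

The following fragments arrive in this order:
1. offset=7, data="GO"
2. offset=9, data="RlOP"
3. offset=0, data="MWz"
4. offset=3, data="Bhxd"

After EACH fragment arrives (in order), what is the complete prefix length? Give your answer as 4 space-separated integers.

Answer: 0 0 3 13

Derivation:
Fragment 1: offset=7 data="GO" -> buffer=???????GO???? -> prefix_len=0
Fragment 2: offset=9 data="RlOP" -> buffer=???????GORlOP -> prefix_len=0
Fragment 3: offset=0 data="MWz" -> buffer=MWz????GORlOP -> prefix_len=3
Fragment 4: offset=3 data="Bhxd" -> buffer=MWzBhxdGORlOP -> prefix_len=13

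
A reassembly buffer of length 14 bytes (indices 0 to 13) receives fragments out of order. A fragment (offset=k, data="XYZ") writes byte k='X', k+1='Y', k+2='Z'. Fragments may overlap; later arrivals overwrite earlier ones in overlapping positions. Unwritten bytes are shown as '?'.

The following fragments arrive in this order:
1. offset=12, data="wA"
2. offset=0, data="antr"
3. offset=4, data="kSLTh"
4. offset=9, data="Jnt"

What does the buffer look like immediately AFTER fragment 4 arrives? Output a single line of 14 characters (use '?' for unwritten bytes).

Answer: antrkSLThJntwA

Derivation:
Fragment 1: offset=12 data="wA" -> buffer=????????????wA
Fragment 2: offset=0 data="antr" -> buffer=antr????????wA
Fragment 3: offset=4 data="kSLTh" -> buffer=antrkSLTh???wA
Fragment 4: offset=9 data="Jnt" -> buffer=antrkSLThJntwA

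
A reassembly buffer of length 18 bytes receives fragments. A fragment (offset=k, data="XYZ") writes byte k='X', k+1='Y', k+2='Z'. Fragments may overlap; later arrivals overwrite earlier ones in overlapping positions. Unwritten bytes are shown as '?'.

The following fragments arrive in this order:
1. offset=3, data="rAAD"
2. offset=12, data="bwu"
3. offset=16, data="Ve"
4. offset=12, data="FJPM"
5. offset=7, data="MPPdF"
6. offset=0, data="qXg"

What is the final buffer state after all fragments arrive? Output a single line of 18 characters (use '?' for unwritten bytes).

Fragment 1: offset=3 data="rAAD" -> buffer=???rAAD???????????
Fragment 2: offset=12 data="bwu" -> buffer=???rAAD?????bwu???
Fragment 3: offset=16 data="Ve" -> buffer=???rAAD?????bwu?Ve
Fragment 4: offset=12 data="FJPM" -> buffer=???rAAD?????FJPMVe
Fragment 5: offset=7 data="MPPdF" -> buffer=???rAADMPPdFFJPMVe
Fragment 6: offset=0 data="qXg" -> buffer=qXgrAADMPPdFFJPMVe

Answer: qXgrAADMPPdFFJPMVe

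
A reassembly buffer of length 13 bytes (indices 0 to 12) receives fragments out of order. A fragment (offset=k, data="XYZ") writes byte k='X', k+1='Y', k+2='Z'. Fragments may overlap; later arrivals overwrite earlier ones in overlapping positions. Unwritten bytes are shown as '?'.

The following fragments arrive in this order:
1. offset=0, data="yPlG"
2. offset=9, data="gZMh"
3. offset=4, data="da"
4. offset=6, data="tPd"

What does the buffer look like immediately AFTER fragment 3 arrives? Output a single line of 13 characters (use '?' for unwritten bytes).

Fragment 1: offset=0 data="yPlG" -> buffer=yPlG?????????
Fragment 2: offset=9 data="gZMh" -> buffer=yPlG?????gZMh
Fragment 3: offset=4 data="da" -> buffer=yPlGda???gZMh

Answer: yPlGda???gZMh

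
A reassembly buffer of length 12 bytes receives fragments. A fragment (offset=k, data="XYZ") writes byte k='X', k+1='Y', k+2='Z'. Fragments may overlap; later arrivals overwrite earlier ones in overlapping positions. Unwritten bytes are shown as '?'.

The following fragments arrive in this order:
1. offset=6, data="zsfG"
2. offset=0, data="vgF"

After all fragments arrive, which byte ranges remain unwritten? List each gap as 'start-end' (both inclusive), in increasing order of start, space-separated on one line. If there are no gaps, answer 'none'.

Answer: 3-5 10-11

Derivation:
Fragment 1: offset=6 len=4
Fragment 2: offset=0 len=3
Gaps: 3-5 10-11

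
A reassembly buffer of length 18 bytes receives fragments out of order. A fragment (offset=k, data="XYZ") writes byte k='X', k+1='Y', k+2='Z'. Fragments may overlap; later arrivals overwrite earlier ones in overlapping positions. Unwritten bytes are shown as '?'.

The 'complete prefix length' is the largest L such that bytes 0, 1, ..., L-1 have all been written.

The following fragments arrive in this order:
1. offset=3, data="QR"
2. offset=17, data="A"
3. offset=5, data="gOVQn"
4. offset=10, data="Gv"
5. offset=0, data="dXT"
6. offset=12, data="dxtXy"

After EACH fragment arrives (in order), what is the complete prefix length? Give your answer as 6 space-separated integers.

Answer: 0 0 0 0 12 18

Derivation:
Fragment 1: offset=3 data="QR" -> buffer=???QR????????????? -> prefix_len=0
Fragment 2: offset=17 data="A" -> buffer=???QR????????????A -> prefix_len=0
Fragment 3: offset=5 data="gOVQn" -> buffer=???QRgOVQn???????A -> prefix_len=0
Fragment 4: offset=10 data="Gv" -> buffer=???QRgOVQnGv?????A -> prefix_len=0
Fragment 5: offset=0 data="dXT" -> buffer=dXTQRgOVQnGv?????A -> prefix_len=12
Fragment 6: offset=12 data="dxtXy" -> buffer=dXTQRgOVQnGvdxtXyA -> prefix_len=18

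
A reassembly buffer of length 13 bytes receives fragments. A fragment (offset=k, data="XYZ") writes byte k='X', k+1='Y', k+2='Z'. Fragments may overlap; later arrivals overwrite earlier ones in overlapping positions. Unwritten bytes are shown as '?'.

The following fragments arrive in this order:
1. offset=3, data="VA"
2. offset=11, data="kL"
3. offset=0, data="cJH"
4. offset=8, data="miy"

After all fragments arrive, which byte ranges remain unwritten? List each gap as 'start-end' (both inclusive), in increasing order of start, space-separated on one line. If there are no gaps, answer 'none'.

Answer: 5-7

Derivation:
Fragment 1: offset=3 len=2
Fragment 2: offset=11 len=2
Fragment 3: offset=0 len=3
Fragment 4: offset=8 len=3
Gaps: 5-7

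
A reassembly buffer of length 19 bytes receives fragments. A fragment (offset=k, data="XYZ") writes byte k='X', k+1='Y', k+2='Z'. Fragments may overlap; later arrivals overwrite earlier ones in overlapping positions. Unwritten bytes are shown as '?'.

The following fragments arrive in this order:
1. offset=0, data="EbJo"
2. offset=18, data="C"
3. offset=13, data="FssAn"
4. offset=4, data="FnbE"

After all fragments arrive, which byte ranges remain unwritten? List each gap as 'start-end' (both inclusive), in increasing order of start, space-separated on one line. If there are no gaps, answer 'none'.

Answer: 8-12

Derivation:
Fragment 1: offset=0 len=4
Fragment 2: offset=18 len=1
Fragment 3: offset=13 len=5
Fragment 4: offset=4 len=4
Gaps: 8-12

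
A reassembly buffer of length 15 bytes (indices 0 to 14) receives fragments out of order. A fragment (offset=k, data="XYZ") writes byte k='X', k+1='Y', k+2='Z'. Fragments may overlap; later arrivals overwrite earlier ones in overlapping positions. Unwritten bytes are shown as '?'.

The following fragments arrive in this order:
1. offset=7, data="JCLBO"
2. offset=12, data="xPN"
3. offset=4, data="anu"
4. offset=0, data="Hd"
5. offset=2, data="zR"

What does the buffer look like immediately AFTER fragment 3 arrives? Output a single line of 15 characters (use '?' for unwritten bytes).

Answer: ????anuJCLBOxPN

Derivation:
Fragment 1: offset=7 data="JCLBO" -> buffer=???????JCLBO???
Fragment 2: offset=12 data="xPN" -> buffer=???????JCLBOxPN
Fragment 3: offset=4 data="anu" -> buffer=????anuJCLBOxPN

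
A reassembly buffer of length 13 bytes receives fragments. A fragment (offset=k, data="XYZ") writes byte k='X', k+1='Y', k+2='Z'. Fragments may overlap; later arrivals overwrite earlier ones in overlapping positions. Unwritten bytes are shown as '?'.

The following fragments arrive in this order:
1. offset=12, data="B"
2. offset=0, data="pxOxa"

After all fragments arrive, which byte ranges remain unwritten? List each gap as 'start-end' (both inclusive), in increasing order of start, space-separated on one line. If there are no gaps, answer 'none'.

Answer: 5-11

Derivation:
Fragment 1: offset=12 len=1
Fragment 2: offset=0 len=5
Gaps: 5-11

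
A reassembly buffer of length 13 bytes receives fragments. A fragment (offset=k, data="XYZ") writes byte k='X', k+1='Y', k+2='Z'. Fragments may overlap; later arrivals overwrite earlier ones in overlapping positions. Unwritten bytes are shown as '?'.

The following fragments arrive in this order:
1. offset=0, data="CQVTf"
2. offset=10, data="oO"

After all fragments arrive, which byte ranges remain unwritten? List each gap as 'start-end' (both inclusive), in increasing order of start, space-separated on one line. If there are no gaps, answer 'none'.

Fragment 1: offset=0 len=5
Fragment 2: offset=10 len=2
Gaps: 5-9 12-12

Answer: 5-9 12-12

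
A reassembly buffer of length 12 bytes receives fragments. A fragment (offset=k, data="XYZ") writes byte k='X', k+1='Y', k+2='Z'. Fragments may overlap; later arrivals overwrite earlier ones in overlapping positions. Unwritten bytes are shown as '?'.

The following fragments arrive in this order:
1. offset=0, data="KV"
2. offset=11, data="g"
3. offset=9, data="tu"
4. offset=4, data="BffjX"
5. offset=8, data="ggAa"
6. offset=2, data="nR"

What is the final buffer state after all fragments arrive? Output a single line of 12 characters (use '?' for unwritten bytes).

Fragment 1: offset=0 data="KV" -> buffer=KV??????????
Fragment 2: offset=11 data="g" -> buffer=KV?????????g
Fragment 3: offset=9 data="tu" -> buffer=KV???????tug
Fragment 4: offset=4 data="BffjX" -> buffer=KV??BffjXtug
Fragment 5: offset=8 data="ggAa" -> buffer=KV??BffjggAa
Fragment 6: offset=2 data="nR" -> buffer=KVnRBffjggAa

Answer: KVnRBffjggAa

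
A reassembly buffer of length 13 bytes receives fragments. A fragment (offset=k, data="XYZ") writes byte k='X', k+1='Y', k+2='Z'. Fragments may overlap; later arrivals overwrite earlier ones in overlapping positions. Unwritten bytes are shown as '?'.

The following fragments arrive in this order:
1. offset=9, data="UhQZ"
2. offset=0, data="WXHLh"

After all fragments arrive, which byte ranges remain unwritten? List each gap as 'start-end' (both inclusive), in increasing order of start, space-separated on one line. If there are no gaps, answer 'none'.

Answer: 5-8

Derivation:
Fragment 1: offset=9 len=4
Fragment 2: offset=0 len=5
Gaps: 5-8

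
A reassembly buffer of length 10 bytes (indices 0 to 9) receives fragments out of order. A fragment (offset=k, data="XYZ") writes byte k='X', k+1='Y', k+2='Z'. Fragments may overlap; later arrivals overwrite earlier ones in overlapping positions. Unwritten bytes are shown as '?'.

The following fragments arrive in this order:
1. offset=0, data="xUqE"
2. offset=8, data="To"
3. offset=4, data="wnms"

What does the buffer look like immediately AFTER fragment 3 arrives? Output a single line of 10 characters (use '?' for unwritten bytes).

Answer: xUqEwnmsTo

Derivation:
Fragment 1: offset=0 data="xUqE" -> buffer=xUqE??????
Fragment 2: offset=8 data="To" -> buffer=xUqE????To
Fragment 3: offset=4 data="wnms" -> buffer=xUqEwnmsTo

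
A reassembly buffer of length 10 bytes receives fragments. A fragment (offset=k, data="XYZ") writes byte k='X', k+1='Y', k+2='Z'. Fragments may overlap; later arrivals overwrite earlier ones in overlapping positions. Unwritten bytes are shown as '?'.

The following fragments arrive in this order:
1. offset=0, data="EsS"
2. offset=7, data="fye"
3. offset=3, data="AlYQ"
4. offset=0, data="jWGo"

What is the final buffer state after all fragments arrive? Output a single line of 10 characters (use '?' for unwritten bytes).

Fragment 1: offset=0 data="EsS" -> buffer=EsS???????
Fragment 2: offset=7 data="fye" -> buffer=EsS????fye
Fragment 3: offset=3 data="AlYQ" -> buffer=EsSAlYQfye
Fragment 4: offset=0 data="jWGo" -> buffer=jWGolYQfye

Answer: jWGolYQfye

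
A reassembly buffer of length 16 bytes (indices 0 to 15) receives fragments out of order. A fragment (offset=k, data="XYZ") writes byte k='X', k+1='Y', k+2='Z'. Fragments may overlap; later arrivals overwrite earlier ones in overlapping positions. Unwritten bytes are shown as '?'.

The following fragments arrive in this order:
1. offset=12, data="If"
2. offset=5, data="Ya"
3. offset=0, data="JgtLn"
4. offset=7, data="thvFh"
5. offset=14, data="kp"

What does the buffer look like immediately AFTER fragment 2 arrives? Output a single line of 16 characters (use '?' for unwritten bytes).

Answer: ?????Ya?????If??

Derivation:
Fragment 1: offset=12 data="If" -> buffer=????????????If??
Fragment 2: offset=5 data="Ya" -> buffer=?????Ya?????If??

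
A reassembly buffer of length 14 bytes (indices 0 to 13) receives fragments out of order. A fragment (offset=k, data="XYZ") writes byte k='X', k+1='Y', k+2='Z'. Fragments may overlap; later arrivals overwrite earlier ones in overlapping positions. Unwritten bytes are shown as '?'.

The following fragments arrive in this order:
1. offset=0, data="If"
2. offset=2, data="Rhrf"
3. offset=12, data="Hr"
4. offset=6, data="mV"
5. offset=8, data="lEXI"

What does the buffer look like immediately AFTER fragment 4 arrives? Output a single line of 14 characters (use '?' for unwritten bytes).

Answer: IfRhrfmV????Hr

Derivation:
Fragment 1: offset=0 data="If" -> buffer=If????????????
Fragment 2: offset=2 data="Rhrf" -> buffer=IfRhrf????????
Fragment 3: offset=12 data="Hr" -> buffer=IfRhrf??????Hr
Fragment 4: offset=6 data="mV" -> buffer=IfRhrfmV????Hr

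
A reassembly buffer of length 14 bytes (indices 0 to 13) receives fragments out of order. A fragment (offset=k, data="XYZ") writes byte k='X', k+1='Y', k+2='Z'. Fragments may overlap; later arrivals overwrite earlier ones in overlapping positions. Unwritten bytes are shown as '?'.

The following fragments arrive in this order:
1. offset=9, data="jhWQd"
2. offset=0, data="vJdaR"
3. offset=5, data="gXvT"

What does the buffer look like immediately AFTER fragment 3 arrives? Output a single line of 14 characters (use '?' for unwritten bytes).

Answer: vJdaRgXvTjhWQd

Derivation:
Fragment 1: offset=9 data="jhWQd" -> buffer=?????????jhWQd
Fragment 2: offset=0 data="vJdaR" -> buffer=vJdaR????jhWQd
Fragment 3: offset=5 data="gXvT" -> buffer=vJdaRgXvTjhWQd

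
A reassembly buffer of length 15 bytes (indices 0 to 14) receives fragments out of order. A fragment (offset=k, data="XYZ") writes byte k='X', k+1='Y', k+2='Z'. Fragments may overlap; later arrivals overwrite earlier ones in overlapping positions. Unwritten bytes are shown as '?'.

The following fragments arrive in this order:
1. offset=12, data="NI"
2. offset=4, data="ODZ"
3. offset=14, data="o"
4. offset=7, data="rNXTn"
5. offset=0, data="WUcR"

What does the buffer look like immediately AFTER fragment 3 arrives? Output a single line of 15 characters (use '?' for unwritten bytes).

Fragment 1: offset=12 data="NI" -> buffer=????????????NI?
Fragment 2: offset=4 data="ODZ" -> buffer=????ODZ?????NI?
Fragment 3: offset=14 data="o" -> buffer=????ODZ?????NIo

Answer: ????ODZ?????NIo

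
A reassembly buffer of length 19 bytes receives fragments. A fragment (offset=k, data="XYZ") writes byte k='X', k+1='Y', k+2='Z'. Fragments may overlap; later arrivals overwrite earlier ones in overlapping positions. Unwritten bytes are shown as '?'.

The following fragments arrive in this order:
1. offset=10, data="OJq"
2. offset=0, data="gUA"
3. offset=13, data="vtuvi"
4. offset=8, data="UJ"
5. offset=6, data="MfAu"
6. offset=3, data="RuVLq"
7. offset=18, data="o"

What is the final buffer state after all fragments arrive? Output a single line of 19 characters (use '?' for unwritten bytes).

Fragment 1: offset=10 data="OJq" -> buffer=??????????OJq??????
Fragment 2: offset=0 data="gUA" -> buffer=gUA???????OJq??????
Fragment 3: offset=13 data="vtuvi" -> buffer=gUA???????OJqvtuvi?
Fragment 4: offset=8 data="UJ" -> buffer=gUA?????UJOJqvtuvi?
Fragment 5: offset=6 data="MfAu" -> buffer=gUA???MfAuOJqvtuvi?
Fragment 6: offset=3 data="RuVLq" -> buffer=gUARuVLqAuOJqvtuvi?
Fragment 7: offset=18 data="o" -> buffer=gUARuVLqAuOJqvtuvio

Answer: gUARuVLqAuOJqvtuvio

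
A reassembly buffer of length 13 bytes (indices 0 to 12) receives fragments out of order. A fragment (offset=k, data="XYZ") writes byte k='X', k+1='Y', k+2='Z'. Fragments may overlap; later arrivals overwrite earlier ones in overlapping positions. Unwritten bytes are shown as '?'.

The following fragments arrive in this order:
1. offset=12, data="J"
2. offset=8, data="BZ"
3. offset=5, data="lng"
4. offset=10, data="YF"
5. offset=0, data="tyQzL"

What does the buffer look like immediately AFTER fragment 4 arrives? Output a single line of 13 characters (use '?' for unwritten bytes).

Fragment 1: offset=12 data="J" -> buffer=????????????J
Fragment 2: offset=8 data="BZ" -> buffer=????????BZ??J
Fragment 3: offset=5 data="lng" -> buffer=?????lngBZ??J
Fragment 4: offset=10 data="YF" -> buffer=?????lngBZYFJ

Answer: ?????lngBZYFJ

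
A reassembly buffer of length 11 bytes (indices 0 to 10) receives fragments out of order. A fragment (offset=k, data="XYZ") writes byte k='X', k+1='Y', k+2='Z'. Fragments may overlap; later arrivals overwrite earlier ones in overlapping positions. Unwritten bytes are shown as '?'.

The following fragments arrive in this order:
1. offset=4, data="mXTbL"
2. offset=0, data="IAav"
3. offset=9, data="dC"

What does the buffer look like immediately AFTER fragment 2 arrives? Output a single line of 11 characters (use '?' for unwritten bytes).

Fragment 1: offset=4 data="mXTbL" -> buffer=????mXTbL??
Fragment 2: offset=0 data="IAav" -> buffer=IAavmXTbL??

Answer: IAavmXTbL??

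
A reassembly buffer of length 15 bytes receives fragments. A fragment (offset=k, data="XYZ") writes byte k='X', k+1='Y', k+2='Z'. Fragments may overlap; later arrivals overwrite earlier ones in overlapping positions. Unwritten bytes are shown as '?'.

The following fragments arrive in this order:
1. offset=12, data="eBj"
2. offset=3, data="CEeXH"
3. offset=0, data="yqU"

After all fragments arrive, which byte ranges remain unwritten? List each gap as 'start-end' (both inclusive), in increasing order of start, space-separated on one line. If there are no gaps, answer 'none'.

Fragment 1: offset=12 len=3
Fragment 2: offset=3 len=5
Fragment 3: offset=0 len=3
Gaps: 8-11

Answer: 8-11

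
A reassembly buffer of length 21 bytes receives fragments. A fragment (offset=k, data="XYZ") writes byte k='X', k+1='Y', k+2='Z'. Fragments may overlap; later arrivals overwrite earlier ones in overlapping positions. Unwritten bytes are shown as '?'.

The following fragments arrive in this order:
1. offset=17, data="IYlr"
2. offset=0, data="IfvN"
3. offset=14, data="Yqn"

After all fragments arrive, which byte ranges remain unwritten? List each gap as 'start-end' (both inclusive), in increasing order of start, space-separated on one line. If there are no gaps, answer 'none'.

Answer: 4-13

Derivation:
Fragment 1: offset=17 len=4
Fragment 2: offset=0 len=4
Fragment 3: offset=14 len=3
Gaps: 4-13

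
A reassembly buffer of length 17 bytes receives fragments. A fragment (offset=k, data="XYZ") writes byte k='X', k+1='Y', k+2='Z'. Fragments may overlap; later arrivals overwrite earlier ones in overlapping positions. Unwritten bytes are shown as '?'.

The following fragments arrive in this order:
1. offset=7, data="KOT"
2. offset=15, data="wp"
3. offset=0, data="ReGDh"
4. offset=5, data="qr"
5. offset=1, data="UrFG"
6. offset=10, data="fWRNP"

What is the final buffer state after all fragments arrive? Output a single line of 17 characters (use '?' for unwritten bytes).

Answer: RUrFGqrKOTfWRNPwp

Derivation:
Fragment 1: offset=7 data="KOT" -> buffer=???????KOT???????
Fragment 2: offset=15 data="wp" -> buffer=???????KOT?????wp
Fragment 3: offset=0 data="ReGDh" -> buffer=ReGDh??KOT?????wp
Fragment 4: offset=5 data="qr" -> buffer=ReGDhqrKOT?????wp
Fragment 5: offset=1 data="UrFG" -> buffer=RUrFGqrKOT?????wp
Fragment 6: offset=10 data="fWRNP" -> buffer=RUrFGqrKOTfWRNPwp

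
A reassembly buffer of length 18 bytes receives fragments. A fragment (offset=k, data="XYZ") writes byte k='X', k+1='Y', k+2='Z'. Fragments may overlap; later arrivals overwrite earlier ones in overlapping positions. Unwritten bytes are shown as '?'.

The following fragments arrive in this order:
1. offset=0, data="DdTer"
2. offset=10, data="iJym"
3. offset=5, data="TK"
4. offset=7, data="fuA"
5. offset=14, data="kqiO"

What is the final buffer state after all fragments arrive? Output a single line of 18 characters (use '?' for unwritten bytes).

Fragment 1: offset=0 data="DdTer" -> buffer=DdTer?????????????
Fragment 2: offset=10 data="iJym" -> buffer=DdTer?????iJym????
Fragment 3: offset=5 data="TK" -> buffer=DdTerTK???iJym????
Fragment 4: offset=7 data="fuA" -> buffer=DdTerTKfuAiJym????
Fragment 5: offset=14 data="kqiO" -> buffer=DdTerTKfuAiJymkqiO

Answer: DdTerTKfuAiJymkqiO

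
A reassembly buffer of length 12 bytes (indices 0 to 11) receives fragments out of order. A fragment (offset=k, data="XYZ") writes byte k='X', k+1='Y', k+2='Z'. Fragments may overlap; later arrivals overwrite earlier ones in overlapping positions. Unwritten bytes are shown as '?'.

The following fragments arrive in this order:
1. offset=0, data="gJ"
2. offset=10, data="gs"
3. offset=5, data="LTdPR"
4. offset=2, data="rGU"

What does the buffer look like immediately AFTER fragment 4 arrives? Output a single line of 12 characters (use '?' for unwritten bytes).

Answer: gJrGULTdPRgs

Derivation:
Fragment 1: offset=0 data="gJ" -> buffer=gJ??????????
Fragment 2: offset=10 data="gs" -> buffer=gJ????????gs
Fragment 3: offset=5 data="LTdPR" -> buffer=gJ???LTdPRgs
Fragment 4: offset=2 data="rGU" -> buffer=gJrGULTdPRgs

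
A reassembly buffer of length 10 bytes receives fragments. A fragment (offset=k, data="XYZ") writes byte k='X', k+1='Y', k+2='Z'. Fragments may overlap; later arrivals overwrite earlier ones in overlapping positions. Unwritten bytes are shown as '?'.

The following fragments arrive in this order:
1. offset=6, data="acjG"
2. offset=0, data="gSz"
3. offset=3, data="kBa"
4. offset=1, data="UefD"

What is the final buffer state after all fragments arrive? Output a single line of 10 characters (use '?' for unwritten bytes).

Answer: gUefDaacjG

Derivation:
Fragment 1: offset=6 data="acjG" -> buffer=??????acjG
Fragment 2: offset=0 data="gSz" -> buffer=gSz???acjG
Fragment 3: offset=3 data="kBa" -> buffer=gSzkBaacjG
Fragment 4: offset=1 data="UefD" -> buffer=gUefDaacjG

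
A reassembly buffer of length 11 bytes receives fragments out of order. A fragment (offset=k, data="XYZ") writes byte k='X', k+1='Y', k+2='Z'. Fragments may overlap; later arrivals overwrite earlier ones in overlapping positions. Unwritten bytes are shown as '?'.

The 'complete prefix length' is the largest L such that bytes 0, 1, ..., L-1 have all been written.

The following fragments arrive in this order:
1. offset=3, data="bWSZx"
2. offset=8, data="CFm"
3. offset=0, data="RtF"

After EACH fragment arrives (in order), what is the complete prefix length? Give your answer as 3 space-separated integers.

Fragment 1: offset=3 data="bWSZx" -> buffer=???bWSZx??? -> prefix_len=0
Fragment 2: offset=8 data="CFm" -> buffer=???bWSZxCFm -> prefix_len=0
Fragment 3: offset=0 data="RtF" -> buffer=RtFbWSZxCFm -> prefix_len=11

Answer: 0 0 11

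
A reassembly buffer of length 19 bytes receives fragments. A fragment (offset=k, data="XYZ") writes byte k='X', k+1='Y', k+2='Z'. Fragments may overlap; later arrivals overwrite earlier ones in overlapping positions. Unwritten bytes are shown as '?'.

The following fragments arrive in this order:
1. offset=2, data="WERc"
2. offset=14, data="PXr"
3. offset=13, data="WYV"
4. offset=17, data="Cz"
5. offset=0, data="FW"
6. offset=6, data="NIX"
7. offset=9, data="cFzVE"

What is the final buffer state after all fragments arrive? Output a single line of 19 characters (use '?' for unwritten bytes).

Fragment 1: offset=2 data="WERc" -> buffer=??WERc?????????????
Fragment 2: offset=14 data="PXr" -> buffer=??WERc????????PXr??
Fragment 3: offset=13 data="WYV" -> buffer=??WERc???????WYVr??
Fragment 4: offset=17 data="Cz" -> buffer=??WERc???????WYVrCz
Fragment 5: offset=0 data="FW" -> buffer=FWWERc???????WYVrCz
Fragment 6: offset=6 data="NIX" -> buffer=FWWERcNIX????WYVrCz
Fragment 7: offset=9 data="cFzVE" -> buffer=FWWERcNIXcFzVEYVrCz

Answer: FWWERcNIXcFzVEYVrCz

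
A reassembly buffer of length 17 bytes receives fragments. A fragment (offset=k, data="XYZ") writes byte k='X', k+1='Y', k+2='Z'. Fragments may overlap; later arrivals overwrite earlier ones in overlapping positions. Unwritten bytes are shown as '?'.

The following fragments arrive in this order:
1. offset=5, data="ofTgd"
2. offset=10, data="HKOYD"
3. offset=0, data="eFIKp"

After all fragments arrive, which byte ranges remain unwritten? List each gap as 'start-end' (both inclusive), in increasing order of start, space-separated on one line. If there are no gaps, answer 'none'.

Fragment 1: offset=5 len=5
Fragment 2: offset=10 len=5
Fragment 3: offset=0 len=5
Gaps: 15-16

Answer: 15-16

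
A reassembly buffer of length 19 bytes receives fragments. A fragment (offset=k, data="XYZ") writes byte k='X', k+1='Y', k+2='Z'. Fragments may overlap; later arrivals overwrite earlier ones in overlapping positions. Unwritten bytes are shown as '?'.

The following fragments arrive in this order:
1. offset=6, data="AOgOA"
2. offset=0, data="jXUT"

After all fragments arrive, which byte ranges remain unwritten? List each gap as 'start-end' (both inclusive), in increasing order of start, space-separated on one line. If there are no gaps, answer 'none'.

Answer: 4-5 11-18

Derivation:
Fragment 1: offset=6 len=5
Fragment 2: offset=0 len=4
Gaps: 4-5 11-18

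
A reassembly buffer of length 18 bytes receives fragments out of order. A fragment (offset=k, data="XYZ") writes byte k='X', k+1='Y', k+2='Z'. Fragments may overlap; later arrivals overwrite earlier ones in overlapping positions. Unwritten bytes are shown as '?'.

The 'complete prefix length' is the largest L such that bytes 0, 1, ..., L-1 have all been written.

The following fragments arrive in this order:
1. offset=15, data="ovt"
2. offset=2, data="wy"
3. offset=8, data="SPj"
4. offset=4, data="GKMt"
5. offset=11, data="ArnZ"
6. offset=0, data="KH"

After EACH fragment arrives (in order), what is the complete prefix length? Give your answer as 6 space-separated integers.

Fragment 1: offset=15 data="ovt" -> buffer=???????????????ovt -> prefix_len=0
Fragment 2: offset=2 data="wy" -> buffer=??wy???????????ovt -> prefix_len=0
Fragment 3: offset=8 data="SPj" -> buffer=??wy????SPj????ovt -> prefix_len=0
Fragment 4: offset=4 data="GKMt" -> buffer=??wyGKMtSPj????ovt -> prefix_len=0
Fragment 5: offset=11 data="ArnZ" -> buffer=??wyGKMtSPjArnZovt -> prefix_len=0
Fragment 6: offset=0 data="KH" -> buffer=KHwyGKMtSPjArnZovt -> prefix_len=18

Answer: 0 0 0 0 0 18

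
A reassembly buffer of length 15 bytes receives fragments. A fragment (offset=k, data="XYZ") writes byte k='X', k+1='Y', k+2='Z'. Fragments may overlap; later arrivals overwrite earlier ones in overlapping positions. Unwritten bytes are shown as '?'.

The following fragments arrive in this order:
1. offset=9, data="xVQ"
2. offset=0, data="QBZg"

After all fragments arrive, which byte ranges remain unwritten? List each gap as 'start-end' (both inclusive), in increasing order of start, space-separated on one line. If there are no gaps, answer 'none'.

Answer: 4-8 12-14

Derivation:
Fragment 1: offset=9 len=3
Fragment 2: offset=0 len=4
Gaps: 4-8 12-14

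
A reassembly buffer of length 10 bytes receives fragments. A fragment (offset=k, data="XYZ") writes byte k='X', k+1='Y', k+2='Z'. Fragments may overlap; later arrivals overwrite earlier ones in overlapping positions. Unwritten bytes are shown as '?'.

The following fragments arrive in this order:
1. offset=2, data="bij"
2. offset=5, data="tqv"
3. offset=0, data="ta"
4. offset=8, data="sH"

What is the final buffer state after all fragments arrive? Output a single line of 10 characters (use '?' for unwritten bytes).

Answer: tabijtqvsH

Derivation:
Fragment 1: offset=2 data="bij" -> buffer=??bij?????
Fragment 2: offset=5 data="tqv" -> buffer=??bijtqv??
Fragment 3: offset=0 data="ta" -> buffer=tabijtqv??
Fragment 4: offset=8 data="sH" -> buffer=tabijtqvsH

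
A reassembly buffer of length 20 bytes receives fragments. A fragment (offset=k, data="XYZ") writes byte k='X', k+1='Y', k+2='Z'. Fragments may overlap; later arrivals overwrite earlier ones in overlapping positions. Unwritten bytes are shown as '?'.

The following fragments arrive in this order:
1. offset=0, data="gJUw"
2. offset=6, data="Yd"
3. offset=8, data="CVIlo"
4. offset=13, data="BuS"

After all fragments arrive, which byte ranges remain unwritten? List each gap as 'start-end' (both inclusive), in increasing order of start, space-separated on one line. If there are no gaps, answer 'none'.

Fragment 1: offset=0 len=4
Fragment 2: offset=6 len=2
Fragment 3: offset=8 len=5
Fragment 4: offset=13 len=3
Gaps: 4-5 16-19

Answer: 4-5 16-19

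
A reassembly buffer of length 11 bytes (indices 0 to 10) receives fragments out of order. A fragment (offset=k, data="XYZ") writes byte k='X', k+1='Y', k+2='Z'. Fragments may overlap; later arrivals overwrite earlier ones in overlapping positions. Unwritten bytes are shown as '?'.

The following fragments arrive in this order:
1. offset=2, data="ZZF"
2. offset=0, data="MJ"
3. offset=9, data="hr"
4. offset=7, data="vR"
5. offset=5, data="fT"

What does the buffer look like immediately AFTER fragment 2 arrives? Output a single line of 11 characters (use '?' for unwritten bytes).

Answer: MJZZF??????

Derivation:
Fragment 1: offset=2 data="ZZF" -> buffer=??ZZF??????
Fragment 2: offset=0 data="MJ" -> buffer=MJZZF??????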